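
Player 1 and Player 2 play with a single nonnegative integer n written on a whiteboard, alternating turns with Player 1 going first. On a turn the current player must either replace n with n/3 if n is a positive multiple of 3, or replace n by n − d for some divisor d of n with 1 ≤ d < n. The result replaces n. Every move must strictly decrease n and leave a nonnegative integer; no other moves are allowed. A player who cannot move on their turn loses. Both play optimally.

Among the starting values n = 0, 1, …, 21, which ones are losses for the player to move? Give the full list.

0, 1, 4, 7, 9, 11, 13, 15, 17, 19

Build the W/L table. Terminal = L. A non-terminal position is W if it has a move to some L; otherwise it is L.
n=0: no move → L
n=1: no move → L
n=2: →1(L), so W
n=3: →1(L), so W
n=4: →2(W), 3(W) — all W, so L
n=5: →4(L), so W
n=6: →4(L), so W
n=7: →6(W) only, which is W, so L
n=8: →4(L), so W
n=9: →3(W), 6(W), 8(W) — all W, so L
n=10: →9(L), so W
n=11: →10(W) only, which is W, so L
n=12: →4(L), so W
n=13: →12(W) only, which is W, so L
n=14: →7(L), so W
n=15: →5(W), 10(W), 12(W), 14(W) — all W, so L
n=16: →15(L), so W
n=17: →16(W) only, which is W, so L
n=18: →9(L), so W
n=19: →18(W) only, which is W, so L
n=20: →15(L), so W
n=21: →7(L), so W
Reading off the rows marked L gives the requested list; there are 10 such values of n.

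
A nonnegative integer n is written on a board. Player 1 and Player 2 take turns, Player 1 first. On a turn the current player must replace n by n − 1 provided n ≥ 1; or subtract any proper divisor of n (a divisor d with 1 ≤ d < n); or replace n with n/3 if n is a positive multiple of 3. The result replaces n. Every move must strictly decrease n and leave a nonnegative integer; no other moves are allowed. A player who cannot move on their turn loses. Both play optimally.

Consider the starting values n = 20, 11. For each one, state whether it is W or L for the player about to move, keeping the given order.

Build the W/L table. Terminal = L. A non-terminal position is W if it has a move to some L; otherwise it is L.
n=0: no move → L
n=1: →0(L), so W
n=2: →1(W) only, which is W, so L
n=3: →2(L), so W
n=4: →2(L), so W
n=5: →4(W) only, which is W, so L
n=6: →2(L), so W
n=7: →6(W) only, which is W, so L
n=8: →7(L), so W
n=9: →3(W), 6(W), 8(W) — all W, so L
n=10: →5(L), so W
n=11: →10(W) only, which is W, so L
n=12: →9(L), so W
n=13: →12(W) only, which is W, so L
n=14: →7(L), so W
n=15: →5(L), so W
n=16: →8(W), 12(W), 14(W), 15(W) — all W, so L
n=17: →16(L), so W
n=18: →9(L), so W
n=19: →18(W) only, which is W, so L
n=20: →16(L), so W

20: W, 11: L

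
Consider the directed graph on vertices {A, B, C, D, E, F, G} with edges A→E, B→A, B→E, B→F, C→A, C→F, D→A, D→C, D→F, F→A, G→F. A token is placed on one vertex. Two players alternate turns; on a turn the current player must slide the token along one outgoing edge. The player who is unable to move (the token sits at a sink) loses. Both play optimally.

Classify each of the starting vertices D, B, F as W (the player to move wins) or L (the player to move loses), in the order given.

Classify positions by backward induction: terminal positions (no move available) are L. From any other position, the mover wins iff some move reaches an L.
Every edge goes from a vertex to one that appears earlier in the order E, A, F, B, G, C, D, so processing vertices in that order labels each vertex after all of its successors.
E: no outgoing edge → L
A: →E(L), so W
F: →A(W) only, which is W, so L
B: →F(L), so W
G: →F(L), so W
C: →F(L), so W
D: →F(L), so W

D: W, B: W, F: L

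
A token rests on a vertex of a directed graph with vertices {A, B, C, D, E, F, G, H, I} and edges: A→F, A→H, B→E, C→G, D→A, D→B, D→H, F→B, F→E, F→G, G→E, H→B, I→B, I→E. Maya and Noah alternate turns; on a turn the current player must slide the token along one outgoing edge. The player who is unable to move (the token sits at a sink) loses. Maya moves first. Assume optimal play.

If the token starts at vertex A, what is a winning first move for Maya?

Move to H.

Use the standard recursion: the mover loses at a terminal position; elsewhere, the mover wins exactly when some move hands the opponent an L position.
Every edge goes from a vertex to one that appears earlier in the order E, G, B, H, C, F, A, D, I, so processing vertices in that order labels each vertex after all of its successors.
E: no outgoing edge → L
G: reaches L-position E → W
B: reaches L-position E → W
H: only reaches B(W), which is W → L
C: only reaches G(W), which is W → L
F: reaches L-position E → W
A: reaches L-position H → W
D: reaches L-position H → W
I: reaches L-position E → W
From A, the L positions reachable in one move are: H.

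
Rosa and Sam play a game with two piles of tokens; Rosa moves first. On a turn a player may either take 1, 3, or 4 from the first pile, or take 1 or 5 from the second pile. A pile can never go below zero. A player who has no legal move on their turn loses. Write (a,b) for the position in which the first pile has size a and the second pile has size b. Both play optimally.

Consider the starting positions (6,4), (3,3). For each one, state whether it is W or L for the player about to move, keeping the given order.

Work bottom-up. With no move the player to move loses. Otherwise the position is W if at least one move leads to an L position for the opponent, and L if every move leads to a W.
No move ever increases a pile, so every position that can arise here has a ≤ 6 and b ≤ 4; it is enough to label the cells with 0 ≤ a ≤ 6 and 0 ≤ b ≤ 4.
Every move lowers a or b (never raises either), so fill the grid row by row in increasing a, and left to right within a row: each cell's successors are then already labelled.
      b=0  b=1  b=2  b=3  b=4
a=0:    L    W    L    W    L
a=1:    W    L    W    L    W
a=2:    L    W    L    W    L
a=3:    W    L    W    L    W
a=4:    W    W    W    W    W
a=5:    W    W    W    W    W
a=6:    W    W    W    W    W
Cells with no legal move (terminal, hence L): (0,0).
The remaining L cells, each justified by listing all of its moves:
(0,2): →(0,1)(W) only, which is W, so L
(0,4): →(0,3)(W) only, which is W, so L
(1,1): →(0,1)(W), (1,0)(W) — all W, so L
(1,3): →(0,3)(W), (1,2)(W) — all W, so L
(2,0): →(1,0)(W) only, which is W, so L
(2,2): →(1,2)(W), (2,1)(W) — all W, so L
(2,4): →(1,4)(W), (2,3)(W) — all W, so L
(3,1): →(2,1)(W), (0,1)(W), (3,0)(W) — all W, so L
(3,3): →(2,3)(W), (0,3)(W), (3,2)(W) — all W, so L
Every other cell has at least one move into one of the L cells above, so it is W.
(6,4): the move to (2,4) reaches an L cell, so W
(3,3): one of the L cells justified above, so L

(6,4): W, (3,3): L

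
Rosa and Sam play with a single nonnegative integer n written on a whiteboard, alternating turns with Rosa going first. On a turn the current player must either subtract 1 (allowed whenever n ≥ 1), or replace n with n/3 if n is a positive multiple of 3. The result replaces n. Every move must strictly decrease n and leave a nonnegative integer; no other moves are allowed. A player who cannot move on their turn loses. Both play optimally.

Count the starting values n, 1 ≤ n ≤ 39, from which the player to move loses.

Classify positions by backward induction: terminal positions (no move available) are L. From any other position, the mover wins iff some move reaches an L.
n=0: no move → L
n=1: can move to 0, which is L ⇒ W
n=2: the only move is to 1(W), a W ⇒ L
n=3: can move to 2, which is L ⇒ W
n=4: the only move is to 3(W), a W ⇒ L
n=5: can move to 4, which is L ⇒ W
n=6: can move to 2, which is L ⇒ W
n=7: the only move is to 6(W), a W ⇒ L
n=8: can move to 7, which is L ⇒ W
n=9: moves to 3(W), 8(W); every one is W ⇒ L
n=10: can move to 9, which is L ⇒ W
n=11: the only move is to 10(W), a W ⇒ L
n=12: can move to 4, which is L ⇒ W
n=13: the only move is to 12(W), a W ⇒ L
n=14: can move to 13, which is L ⇒ W
n=15: moves to 5(W), 14(W); every one is W ⇒ L
n=16: can move to 15, which is L ⇒ W
n=17: the only move is to 16(W), a W ⇒ L
n=18: can move to 17, which is L ⇒ W
n=19: the only move is to 18(W), a W ⇒ L
n=20: can move to 19, which is L ⇒ W
n=21: can move to 7, which is L ⇒ W
n=22: the only move is to 21(W), a W ⇒ L
n=23: can move to 22, which is L ⇒ W
n=24: moves to 8(W), 23(W); every one is W ⇒ L
n=25: can move to 24, which is L ⇒ W
n=26: the only move is to 25(W), a W ⇒ L
n=27: can move to 9, which is L ⇒ W
n=28: the only move is to 27(W), a W ⇒ L
n=29: can move to 28, which is L ⇒ W
n=30: moves to 10(W), 29(W); every one is W ⇒ L
n=31: can move to 30, which is L ⇒ W
n=32: the only move is to 31(W), a W ⇒ L
n=33: can move to 11, which is L ⇒ W
n=34: the only move is to 33(W), a W ⇒ L
n=35: can move to 34, which is L ⇒ W
n=36: moves to 12(W), 35(W); every one is W ⇒ L
n=37: can move to 36, which is L ⇒ W
n=38: the only move is to 37(W), a W ⇒ L
n=39: can move to 13, which is L ⇒ W
L entries with 1 ≤ n ≤ 39 (n=0 is outside the asked range and is not counted): n = 2, 4, 7, 9, 11, 13, 15, 17, 19, 22, 24, 26, 28, 30, 32, 34, 36, 38; that makes 18.

18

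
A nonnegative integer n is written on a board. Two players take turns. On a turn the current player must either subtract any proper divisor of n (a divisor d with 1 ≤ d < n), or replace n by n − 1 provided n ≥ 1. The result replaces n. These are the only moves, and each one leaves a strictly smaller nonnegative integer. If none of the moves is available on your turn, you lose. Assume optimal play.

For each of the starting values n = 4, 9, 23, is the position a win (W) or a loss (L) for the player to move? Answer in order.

Use the standard recursion: the mover loses at a terminal position; elsewhere, the mover wins exactly when some move hands the opponent an L position.
n=0: no move → L
n=1: W (go to 0, an L position)
n=2: L (sole option 1(W) is W)
n=3: W (go to 2, an L position)
n=4: W (go to 2, an L position)
n=5: L (sole option 4(W) is W)
n=6: W (go to 5, an L position)
n=7: L (sole option 6(W) is W)
n=8: W (go to 7, an L position)
n=9: L (options 6(W), 8(W) are all W)
n=10: W (go to 5, an L position)
n=11: L (sole option 10(W) is W)
n=12: W (go to 9, an L position)
n=13: L (sole option 12(W) is W)
n=14: W (go to 7, an L position)
n=15: L (options 10(W), 12(W), 14(W) are all W)
n=16: W (go to 15, an L position)
n=17: L (sole option 16(W) is W)
n=18: W (go to 9, an L position)
n=19: L (sole option 18(W) is W)
n=20: W (go to 15, an L position)
n=21: L (options 14(W), 18(W), 20(W) are all W)
n=22: W (go to 11, an L position)
n=23: L (sole option 22(W) is W)

4: W, 9: L, 23: L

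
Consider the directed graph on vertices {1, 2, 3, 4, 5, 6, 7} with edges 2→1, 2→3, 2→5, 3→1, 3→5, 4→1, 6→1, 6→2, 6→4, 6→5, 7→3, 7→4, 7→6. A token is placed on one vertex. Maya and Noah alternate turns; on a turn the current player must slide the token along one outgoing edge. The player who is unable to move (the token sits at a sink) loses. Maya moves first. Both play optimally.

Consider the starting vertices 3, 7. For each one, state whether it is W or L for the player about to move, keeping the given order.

Label each position W (a win for the player to move) or L (a loss). A position with no legal move is L; any other position is W exactly when some move reaches an L, and L when every move reaches a W.
Every edge goes from a vertex to one that appears earlier in the order 5, 1, 4, 3, 2, 6, 7, so processing vertices in that order labels each vertex after all of its successors.
5: no outgoing edge → L
1: no outgoing edge → L
4: reaches L-position 1 → W
3: reaches L-position 1 → W
2: reaches L-position 1 → W
6: reaches L-position 1 → W
7: only reaches 6(W), 3(W), 4(W), all W → L

3: W, 7: L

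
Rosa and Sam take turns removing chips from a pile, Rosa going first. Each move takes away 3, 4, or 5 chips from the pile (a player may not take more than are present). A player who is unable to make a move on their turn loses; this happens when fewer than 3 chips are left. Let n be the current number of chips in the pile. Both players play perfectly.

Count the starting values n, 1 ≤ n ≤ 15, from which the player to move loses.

Work bottom-up. With no move the player to move loses. Otherwise the position is W if at least one move leads to an L position for the opponent, and L if every move leads to a W.
n=0: no move → L
n=1: no move → L
n=2: no move → L
n=3: →0(L), so W
n=4: →1(L), so W
n=5: →2(L), so W
n=6: →2(L), so W
n=7: →2(L), so W
n=8: →5(W), 4(W), 3(W) — all W, so L
n=9: →6(W), 5(W), 4(W) — all W, so L
n=10: →7(W), 6(W), 5(W) — all W, so L
n=11: →8(L), so W
n=12: →9(L), so W
n=13: →10(L), so W
n=14: →10(L), so W
n=15: →10(L), so W
L entries with 1 ≤ n ≤ 15 (n=0 is outside the asked range and is not counted): n = 1, 2, 8, 9, 10; that makes 5.

5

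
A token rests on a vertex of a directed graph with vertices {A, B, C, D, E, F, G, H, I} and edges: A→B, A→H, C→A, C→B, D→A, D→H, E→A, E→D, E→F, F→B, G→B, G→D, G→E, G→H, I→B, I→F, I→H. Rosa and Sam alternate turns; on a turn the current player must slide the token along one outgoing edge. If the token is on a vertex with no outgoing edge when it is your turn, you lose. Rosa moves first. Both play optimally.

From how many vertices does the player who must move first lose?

3

Use the standard recursion: the mover loses at a terminal position; elsewhere, the mover wins exactly when some move hands the opponent an L position.
Every edge goes from a vertex to one that appears earlier in the order H, B, A, D, F, I, E, G, C, so processing vertices in that order labels each vertex after all of its successors.
H: no outgoing edge → L
B: no outgoing edge → L
A: can move to B, which is L ⇒ W
D: can move to H, which is L ⇒ W
F: can move to B, which is L ⇒ W
I: can move to B, which is L ⇒ W
E: moves to F(W), D(W), A(W); every one is W ⇒ L
G: can move to E, which is L ⇒ W
C: can move to B, which is L ⇒ W
The L vertices are B, E, H; that is 3 in all.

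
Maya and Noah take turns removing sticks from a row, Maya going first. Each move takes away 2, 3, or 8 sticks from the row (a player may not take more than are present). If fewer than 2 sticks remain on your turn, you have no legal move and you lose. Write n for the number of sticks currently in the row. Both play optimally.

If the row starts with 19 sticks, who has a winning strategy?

Maya wins.

Label each position W (a win for the player to move) or L (a loss). A position with no legal move is L; any other position is W exactly when some move reaches an L, and L when every move reaches a W.
n=0: no move → L
n=1: no move → L
n=2: W (go to 0, an L position)
n=3: W (go to 1, an L position)
n=4: W (go to 1, an L position)
n=5: L (options 3(W), 2(W) are all W)
n=6: L (options 4(W), 3(W) are all W)
n=7: W (go to 5, an L position)
n=8: W (go to 6, an L position)
n=9: W (go to 6, an L position)
n=10: L (options 8(W), 7(W), 2(W) are all W)
n=11: L (options 9(W), 8(W), 3(W) are all W)
n=12: W (go to 10, an L position)
n=13: W (go to 11, an L position)
n=14: W (go to 11, an L position)
n=15: L (options 13(W), 12(W), 7(W) are all W)
n=16: L (options 14(W), 13(W), 8(W) are all W)
n=17: W (go to 15, an L position)
n=18: W (go to 16, an L position)
n=19: W (go to 16, an L position)
The starting position 19 is W: Maya should remove 3, leaving 16, handing over an L position.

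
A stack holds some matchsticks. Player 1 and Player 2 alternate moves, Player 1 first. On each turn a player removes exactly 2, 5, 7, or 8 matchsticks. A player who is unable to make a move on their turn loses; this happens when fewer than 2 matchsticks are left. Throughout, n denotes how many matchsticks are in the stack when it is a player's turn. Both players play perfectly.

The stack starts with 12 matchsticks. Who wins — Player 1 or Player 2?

Player 1 wins.

Use the standard recursion: the mover loses at a terminal position; elsewhere, the mover wins exactly when some move hands the opponent an L position.
n=0: no move → L
n=1: no move → L
n=2: W (go to 0, an L position)
n=3: W (go to 1, an L position)
n=4: L (sole option 2(W) is W)
n=5: W (go to 0, an L position)
n=6: W (go to 4, an L position)
n=7: W (go to 0, an L position)
n=8: W (go to 1, an L position)
n=9: W (go to 4, an L position)
n=10: L (options 8(W), 5(W), 3(W), 2(W) are all W)
n=11: W (go to 4, an L position)
n=12: W (go to 10, an L position)
From 12 Player 1 can remove 2, leaving 10, reaching an L position.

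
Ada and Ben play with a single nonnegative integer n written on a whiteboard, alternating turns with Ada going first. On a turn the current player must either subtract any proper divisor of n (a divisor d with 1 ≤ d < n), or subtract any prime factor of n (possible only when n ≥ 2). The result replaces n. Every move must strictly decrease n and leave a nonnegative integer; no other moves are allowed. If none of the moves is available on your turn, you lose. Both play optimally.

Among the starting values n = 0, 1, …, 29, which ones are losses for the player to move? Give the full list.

0, 1, 4, 9, 14, 20, 26

Work bottom-up. With no move the player to move loses. Otherwise the position is W if at least one move leads to an L position for the opponent, and L if every move leads to a W.
n=0: no move → L
n=1: no move → L
n=2: →0(L), so W
n=3: →0(L), so W
n=4: →2(W), 3(W) — all W, so L
n=5: →0(L), so W
n=6: →4(L), so W
n=7: →0(L), so W
n=8: →4(L), so W
n=9: →6(W), 8(W) — all W, so L
n=10: →9(L), so W
n=11: →0(L), so W
n=12: →9(L), so W
n=13: →0(L), so W
n=14: →7(W), 12(W), 13(W) — all W, so L
n=15: →14(L), so W
n=16: →14(L), so W
n=17: →0(L), so W
n=18: →9(L), so W
n=19: →0(L), so W
n=20: →10(W), 15(W), 16(W), 18(W), 19(W) — all W, so L
n=21: →14(L), so W
n=22: →20(L), so W
n=23: →0(L), so W
n=24: →20(L), so W
n=25: →20(L), so W
n=26: →13(W), 24(W), 25(W) — all W, so L
n=27: →26(L), so W
n=28: →14(L), so W
n=29: →0(L), so W
Reading off the rows marked L gives the requested list; there are 7 such values of n.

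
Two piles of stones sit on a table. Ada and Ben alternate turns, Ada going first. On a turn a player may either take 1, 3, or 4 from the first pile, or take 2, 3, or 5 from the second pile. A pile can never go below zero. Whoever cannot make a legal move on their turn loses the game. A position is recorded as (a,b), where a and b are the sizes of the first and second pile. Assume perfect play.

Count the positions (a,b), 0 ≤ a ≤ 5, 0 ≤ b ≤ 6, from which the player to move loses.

Classify positions by backward induction: terminal positions (no move available) are L. From any other position, the mover wins iff some move reaches an L.
Every move lowers a or b (never raises either), so fill the grid row by row in increasing a, and left to right within a row: each cell's successors are then already labelled.
      b=0  b=1  b=2  b=3  b=4  b=5  b=6
a=0:    L    L    W    W    W    W    W
a=1:    W    W    L    L    W    W    W
a=2:    L    L    W    W    W    W    W
a=3:    W    W    L    L    W    W    W
a=4:    W    W    W    W    L    L    W
a=5:    W    W    W    W    W    W    L
Cells with no legal move (terminal, hence L): (0,0), (0,1).
The remaining L cells, each justified by listing all of its moves:
(1,2): →(0,2)(W), (1,0)(W) — all W, so L
(1,3): →(0,3)(W), (1,1)(W), (1,0)(W) — all W, so L
(2,0): →(1,0)(W) only, which is W, so L
(2,1): →(1,1)(W) only, which is W, so L
(3,2): →(2,2)(W), (0,2)(W), (3,0)(W) — all W, so L
(3,3): →(2,3)(W), (0,3)(W), (3,1)(W), (3,0)(W) — all W, so L
(4,4): →(3,4)(W), (1,4)(W), (0,4)(W), (4,2)(W), (4,1)(W) — all W, so L
(4,5): →(3,5)(W), (1,5)(W), (0,5)(W), (4,3)(W), (4,2)(W), (4,0)(W) — all W, so L
(5,6): →(4,6)(W), (2,6)(W), (1,6)(W), (5,4)(W), (5,3)(W), (5,1)(W) — all W, so L
Every other cell has at least one move into one of the L cells above, so it is W.
L cells per row: a=0: 2, a=1: 2, a=2: 2, a=3: 2, a=4: 2, a=5: 1; total 11.

11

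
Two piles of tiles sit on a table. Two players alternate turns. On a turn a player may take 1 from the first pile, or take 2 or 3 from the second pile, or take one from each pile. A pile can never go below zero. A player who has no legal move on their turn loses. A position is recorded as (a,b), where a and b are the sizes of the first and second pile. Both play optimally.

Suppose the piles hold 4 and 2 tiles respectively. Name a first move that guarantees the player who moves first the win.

Move to (4,0).

Work bottom-up. With no move the player to move loses. Otherwise the position is W if at least one move leads to an L position for the opponent, and L if every move leads to a W.
No move ever increases a pile, so every position that can arise here has a ≤ 4 and b ≤ 2; it is enough to label the cells with 0 ≤ a ≤ 4 and 0 ≤ b ≤ 2.
Every move lowers a or b (never raises either), so fill the grid row by row in increasing a, and left to right within a row: each cell's successors are then already labelled.
      b=0  b=1  b=2
a=0:    L    L    W
a=1:    W    W    W
a=2:    L    L    W
a=3:    W    W    W
a=4:    L    L    W
Cells with no legal move (terminal, hence L): (0,0), (0,1).
The remaining L cells, each justified by listing all of its moves:
(2,0): L (sole option (1,0)(W) is W)
(2,1): L (options (1,1)(W), (1,0)(W) are all W)
(4,0): L (sole option (3,0)(W) is W)
(4,1): L (options (3,1)(W), (3,0)(W) are all W)
Every other cell has at least one move into one of the L cells above, so it is W.
From (4,2), the L positions reachable in one move are: (4,0).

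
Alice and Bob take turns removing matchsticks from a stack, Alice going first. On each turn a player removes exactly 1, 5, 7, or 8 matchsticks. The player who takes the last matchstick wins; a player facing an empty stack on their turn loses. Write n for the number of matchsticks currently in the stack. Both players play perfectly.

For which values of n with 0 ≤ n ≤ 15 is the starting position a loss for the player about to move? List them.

Build the W/L table. Terminal = L. A non-terminal position is W if it has a move to some L; otherwise it is L.
n=0: no move → L
n=1: →0(L), so W
n=2: →1(W) only, which is W, so L
n=3: →2(L), so W
n=4: →3(W) only, which is W, so L
n=5: →4(L), so W
n=6: →5(W), 1(W) — all W, so L
n=7: →6(L), so W
n=8: →0(L), so W
n=9: →4(L), so W
n=10: →2(L), so W
n=11: →6(L), so W
n=12: →4(L), so W
n=13: →6(L), so W
n=14: →6(L), so W
n=15: →14(W), 10(W), 8(W), 7(W) — all W, so L
The losing starting values of n are exactly the entries labelled L in this table (5 of them).

0, 2, 4, 6, 15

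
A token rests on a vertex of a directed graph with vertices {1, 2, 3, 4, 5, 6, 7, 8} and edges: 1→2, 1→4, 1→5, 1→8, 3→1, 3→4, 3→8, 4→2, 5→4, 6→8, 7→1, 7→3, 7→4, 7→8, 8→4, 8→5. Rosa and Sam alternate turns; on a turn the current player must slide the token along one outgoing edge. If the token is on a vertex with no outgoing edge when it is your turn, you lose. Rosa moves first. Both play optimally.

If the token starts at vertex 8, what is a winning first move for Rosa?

Move to 5.

Build the W/L table. Terminal = L. A non-terminal position is W if it has a move to some L; otherwise it is L.
Every edge goes from a vertex to one that appears earlier in the order 2, 4, 5, 8, 1, 6, 3, 7, so processing vertices in that order labels each vertex after all of its successors.
2: no outgoing edge → L
4: →2(L), so W
5: →4(W) only, which is W, so L
8: →5(L), so W
1: →5(L), so W
6: →8(W) only, which is W, so L
3: →1(W), 8(W), 4(W) — all W, so L
7: →3(L), so W
From 8, the L positions reachable in one move are: 5.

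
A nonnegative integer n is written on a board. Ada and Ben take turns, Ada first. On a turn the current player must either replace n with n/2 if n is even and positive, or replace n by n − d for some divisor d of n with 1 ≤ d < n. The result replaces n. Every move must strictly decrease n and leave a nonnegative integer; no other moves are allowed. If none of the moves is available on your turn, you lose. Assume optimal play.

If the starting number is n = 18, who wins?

Classify positions by backward induction: terminal positions (no move available) are L. From any other position, the mover wins iff some move reaches an L.
n=0: no move → L
n=1: no move → L
n=2: reaches L-position 1 → W
n=3: only reaches 2(W), which is W → L
n=4: reaches L-position 3 → W
n=5: only reaches 4(W), which is W → L
n=6: reaches L-position 3 → W
n=7: only reaches 6(W), which is W → L
n=8: reaches L-position 7 → W
n=9: only reaches 6(W), 8(W), all W → L
n=10: reaches L-position 5 → W
n=11: only reaches 10(W), which is W → L
n=12: reaches L-position 9 → W
n=13: only reaches 12(W), which is W → L
n=14: reaches L-position 7 → W
n=15: only reaches 10(W), 12(W), 14(W), all W → L
n=16: reaches L-position 15 → W
n=17: only reaches 16(W), which is W → L
n=18: reaches L-position 9 → W
The starting position 18 is W: Ada should move to 9, handing over an L position.

Ada wins.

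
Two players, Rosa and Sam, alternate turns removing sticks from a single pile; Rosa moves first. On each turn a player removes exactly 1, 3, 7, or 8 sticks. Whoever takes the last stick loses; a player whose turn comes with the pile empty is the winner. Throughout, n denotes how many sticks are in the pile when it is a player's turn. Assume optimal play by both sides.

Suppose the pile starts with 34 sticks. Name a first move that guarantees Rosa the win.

Remove 1, leaving 33.

Compute win/loss labels from the base case upward. A position with no move is W. Any other position is W if it can reach an L in one move, else L.
n=0: no move; the opponent has just taken the last stick and therefore loses → W
n=1: L (sole option 0(W) is W)
n=2: W (go to 1, an L position)
n=3: L (options 2(W), 0(W) are all W)
n=4: W (go to 3, an L position)
n=5: L (options 4(W), 2(W) are all W)
n=6: W (go to 5, an L position)
n=7: L (options 6(W), 4(W), 0(W) are all W)
n=8: W (go to 7, an L position)
n=9: W (go to 1, an L position)
n=10: W (go to 7, an L position)
n=11: W (go to 3, an L position)
n=12: W (go to 5, an L position)
n=13: W (go to 5, an L position)
n=14: W (go to 7, an L position)
n=15: W (go to 7, an L position)
n=16: L (options 15(W), 13(W), 9(W), 8(W) are all W)
n=17: W (go to 16, an L position)
n=18: L (options 17(W), 15(W), 11(W), 10(W) are all W)
n=19: W (go to 18, an L position)
n=20: L (options 19(W), 17(W), 13(W), 12(W) are all W)
n=21: W (go to 20, an L position)
n=22: L (options 21(W), 19(W), 15(W), 14(W) are all W)
n=23: W (go to 22, an L position)
n=24: W (go to 16, an L position)
n=25: W (go to 22, an L position)
n=26: W (go to 18, an L position)
n=27: W (go to 20, an L position)
n=28: W (go to 20, an L position)
n=29: W (go to 22, an L position)
n=30: W (go to 22, an L position)
n=31: L (options 30(W), 28(W), 24(W), 23(W) are all W)
n=32: W (go to 31, an L position)
n=33: L (options 32(W), 30(W), 26(W), 25(W) are all W)
n=34: W (go to 33, an L position)
From 34, the L positions reachable in one move are: 33, 31. Any move reaching one of these is winning.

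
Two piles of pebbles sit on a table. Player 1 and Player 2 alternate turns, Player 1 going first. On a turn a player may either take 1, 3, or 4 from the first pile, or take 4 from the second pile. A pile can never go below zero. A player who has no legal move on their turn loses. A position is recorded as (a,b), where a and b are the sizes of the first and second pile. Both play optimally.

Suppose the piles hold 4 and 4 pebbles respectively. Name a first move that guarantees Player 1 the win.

Move to (3,4).

Classify positions by backward induction: terminal positions (no move available) are L. From any other position, the mover wins iff some move reaches an L.
No move ever increases a pile, so every position that can arise here has a ≤ 4 and b ≤ 4; it is enough to label the cells with 0 ≤ a ≤ 4 and 0 ≤ b ≤ 4.
Every move lowers a or b (never raises either), so fill the grid row by row in increasing a, and left to right within a row: each cell's successors are then already labelled.
      b=0  b=1  b=2  b=3  b=4
a=0:    L    L    L    L    W
a=1:    W    W    W    W    L
a=2:    L    L    L    L    W
a=3:    W    W    W    W    L
a=4:    W    W    W    W    W
Cells with no legal move (terminal, hence L): (0,0), (0,1), (0,2), (0,3).
The remaining L cells, each justified by listing all of its moves:
(1,4): L (options (0,4)(W), (1,0)(W) are all W)
(2,0): L (sole option (1,0)(W) is W)
(2,1): L (sole option (1,1)(W) is W)
(2,2): L (sole option (1,2)(W) is W)
(2,3): L (sole option (1,3)(W) is W)
(3,4): L (options (2,4)(W), (0,4)(W), (3,0)(W) are all W)
Every other cell has at least one move into one of the L cells above, so it is W.
From (4,4), the L positions reachable in one move are: (3,4), (1,4). Any move reaching one of these is winning.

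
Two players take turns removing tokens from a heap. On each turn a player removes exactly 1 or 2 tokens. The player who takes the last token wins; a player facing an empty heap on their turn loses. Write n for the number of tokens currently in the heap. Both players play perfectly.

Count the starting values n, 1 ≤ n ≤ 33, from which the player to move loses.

11

Compute win/loss labels from the base case upward. A position with no move is L. Any other position is W if it can reach an L in one move, else L.
n=0: no move → L
n=1: →0(L), so W
n=2: →0(L), so W
n=3: →2(W), 1(W) — all W, so L
n=4: →3(L), so W
n=5: →3(L), so W
n=6: →5(W), 4(W) — all W, so L
n=7: →6(L), so W
n=8: →6(L), so W
n=9: →8(W), 7(W) — all W, so L
n=10: →9(L), so W
n=11: →9(L), so W
n=12: →11(W), 10(W) — all W, so L
n=13: →12(L), so W
n=14: →12(L), so W
n=15: →14(W), 13(W) — all W, so L
n=16: →15(L), so W
n=17: →15(L), so W
n=18: →17(W), 16(W) — all W, so L
n=19: →18(L), so W
n=20: →18(L), so W
n=21: →20(W), 19(W) — all W, so L
n=22: →21(L), so W
n=23: →21(L), so W
n=24: →23(W), 22(W) — all W, so L
n=25: →24(L), so W
n=26: →24(L), so W
n=27: →26(W), 25(W) — all W, so L
n=28: →27(L), so W
n=29: →27(L), so W
n=30: →29(W), 28(W) — all W, so L
n=31: →30(L), so W
n=32: →30(L), so W
n=33: →32(W), 31(W) — all W, so L
L entries with 1 ≤ n ≤ 33 (n=0 is outside the asked range and is not counted): n = 3, 6, 9, 12, 15, 18, 21, 24, 27, 30, 33; that makes 11.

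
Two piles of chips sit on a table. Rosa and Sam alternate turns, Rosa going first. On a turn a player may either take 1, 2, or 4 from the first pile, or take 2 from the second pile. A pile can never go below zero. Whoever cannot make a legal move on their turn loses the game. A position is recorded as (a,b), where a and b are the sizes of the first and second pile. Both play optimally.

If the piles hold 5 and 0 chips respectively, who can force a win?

Rosa wins.

Classify positions by backward induction: terminal positions (no move available) are L. From any other position, the mover wins iff some move reaches an L.
No move ever increases a pile, so every position that can arise here has a ≤ 5 and b ≤ 0; it is enough to label the cells with 0 ≤ a ≤ 5 and 0 ≤ b ≤ 0.
Every move lowers a or b (never raises either), so fill the grid row by row in increasing a, and left to right within a row: each cell's successors are then already labelled.
      b=0
a=0:    L
a=1:    W
a=2:    W
a=3:    L
a=4:    W
a=5:    W
Cells with no legal move (terminal, hence L): (0,0).
The remaining L cells, each justified by listing all of its moves:
(3,0): moves to (2,0)(W), (1,0)(W); every one is W ⇒ L
Every other cell has at least one move into one of the L cells above, so it is W.
The starting position (5,0) is W: Rosa should move to (3,0), handing over an L position.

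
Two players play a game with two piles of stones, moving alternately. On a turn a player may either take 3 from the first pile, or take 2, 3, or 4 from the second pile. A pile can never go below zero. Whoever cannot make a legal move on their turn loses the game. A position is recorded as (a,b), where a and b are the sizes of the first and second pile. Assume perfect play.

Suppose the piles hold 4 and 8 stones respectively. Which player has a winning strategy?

Build the W/L table. Terminal = L. A non-terminal position is W if it has a move to some L; otherwise it is L.
No move ever increases a pile, so every position that can arise here has a ≤ 4 and b ≤ 8; it is enough to label the cells with 0 ≤ a ≤ 4 and 0 ≤ b ≤ 8.
Every move lowers a or b (never raises either), so fill the grid row by row in increasing a, and left to right within a row: each cell's successors are then already labelled.
      b=0  b=1  b=2  b=3  b=4  b=5  b=6  b=7  b=8
a=0:    L    L    W    W    W    W    L    L    W
a=1:    L    L    W    W    W    W    L    L    W
a=2:    L    L    W    W    W    W    L    L    W
a=3:    W    W    L    L    W    W    W    W    L
a=4:    W    W    L    L    W    W    W    W    L
Cells with no legal move (terminal, hence L): (0,0), (0,1), (1,0), (1,1), (2,0), (2,1).
The remaining L cells, each justified by listing all of its moves:
(0,6): →(0,4)(W), (0,3)(W), (0,2)(W) — all W, so L
(0,7): →(0,5)(W), (0,4)(W), (0,3)(W) — all W, so L
(1,6): →(1,4)(W), (1,3)(W), (1,2)(W) — all W, so L
(1,7): →(1,5)(W), (1,4)(W), (1,3)(W) — all W, so L
(2,6): →(2,4)(W), (2,3)(W), (2,2)(W) — all W, so L
(2,7): →(2,5)(W), (2,4)(W), (2,3)(W) — all W, so L
(3,2): →(0,2)(W), (3,0)(W) — all W, so L
(3,3): →(0,3)(W), (3,1)(W), (3,0)(W) — all W, so L
(3,8): →(0,8)(W), (3,6)(W), (3,5)(W), (3,4)(W) — all W, so L
(4,2): →(1,2)(W), (4,0)(W) — all W, so L
(4,3): →(1,3)(W), (4,1)(W), (4,0)(W) — all W, so L
(4,8): →(1,8)(W), (4,6)(W), (4,5)(W), (4,4)(W) — all W, so L
Every other cell has at least one move into one of the L cells above, so it is W.
The starting position (4,8) is L: whatever the player to move does, the opponent receives a W position.

The second player wins.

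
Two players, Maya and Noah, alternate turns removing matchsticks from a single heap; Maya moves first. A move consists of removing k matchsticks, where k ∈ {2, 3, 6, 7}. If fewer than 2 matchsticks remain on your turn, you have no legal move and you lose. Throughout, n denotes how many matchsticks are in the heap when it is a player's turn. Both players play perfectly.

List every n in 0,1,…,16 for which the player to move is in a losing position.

Classify positions by backward induction: terminal positions (no move available) are L. From any other position, the mover wins iff some move reaches an L.
n=0: no move → L
n=1: no move → L
n=2: reaches L-position 0 → W
n=3: reaches L-position 1 → W
n=4: reaches L-position 1 → W
n=5: only reaches 3(W), 2(W), all W → L
n=6: reaches L-position 0 → W
n=7: reaches L-position 5 → W
n=8: reaches L-position 5 → W
n=9: only reaches 7(W), 6(W), 3(W), 2(W), all W → L
n=10: only reaches 8(W), 7(W), 4(W), 3(W), all W → L
n=11: reaches L-position 9 → W
n=12: reaches L-position 10 → W
n=13: reaches L-position 10 → W
n=14: only reaches 12(W), 11(W), 8(W), 7(W), all W → L
n=15: reaches L-position 9 → W
n=16: reaches L-position 14 → W
Reading off the rows marked L gives the requested list; there are 6 such values of n.

0, 1, 5, 9, 10, 14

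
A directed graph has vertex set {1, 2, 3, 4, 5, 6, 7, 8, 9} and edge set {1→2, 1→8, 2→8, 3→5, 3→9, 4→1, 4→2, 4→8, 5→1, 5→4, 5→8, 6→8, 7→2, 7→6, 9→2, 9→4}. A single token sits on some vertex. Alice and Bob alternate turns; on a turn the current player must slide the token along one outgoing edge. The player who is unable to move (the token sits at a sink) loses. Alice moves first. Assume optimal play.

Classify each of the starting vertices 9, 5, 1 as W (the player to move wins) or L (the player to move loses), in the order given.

Classify positions by backward induction: terminal positions (no move available) are L. From any other position, the mover wins iff some move reaches an L.
Every edge goes from a vertex to one that appears earlier in the order 8, 2, 1, 4, 9, 6, 5, 3, 7, so processing vertices in that order labels each vertex after all of its successors.
8: no outgoing edge → L
2: W (go to 8, an L position)
1: W (go to 8, an L position)
4: W (go to 8, an L position)
9: L (options 4(W), 2(W) are all W)
6: W (go to 8, an L position)
5: W (go to 8, an L position)
3: W (go to 9, an L position)
7: L (options 6(W), 2(W) are all W)

9: L, 5: W, 1: W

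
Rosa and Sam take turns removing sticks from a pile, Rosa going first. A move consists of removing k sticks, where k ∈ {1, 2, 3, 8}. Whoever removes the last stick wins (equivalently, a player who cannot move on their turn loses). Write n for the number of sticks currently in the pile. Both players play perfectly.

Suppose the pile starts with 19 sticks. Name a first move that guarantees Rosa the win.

Remove 1, leaving 18.

Label each position W (a win for the player to move) or L (a loss). A position with no legal move is L; any other position is W exactly when some move reaches an L, and L when every move reaches a W.
n=0: no move → L
n=1: can move to 0, which is L ⇒ W
n=2: can move to 0, which is L ⇒ W
n=3: can move to 0, which is L ⇒ W
n=4: moves to 3(W), 2(W), 1(W); every one is W ⇒ L
n=5: can move to 4, which is L ⇒ W
n=6: can move to 4, which is L ⇒ W
n=7: can move to 4, which is L ⇒ W
n=8: can move to 0, which is L ⇒ W
n=9: moves to 8(W), 7(W), 6(W), 1(W); every one is W ⇒ L
n=10: can move to 9, which is L ⇒ W
n=11: can move to 9, which is L ⇒ W
n=12: can move to 9, which is L ⇒ W
n=13: moves to 12(W), 11(W), 10(W), 5(W); every one is W ⇒ L
n=14: can move to 13, which is L ⇒ W
n=15: can move to 13, which is L ⇒ W
n=16: can move to 13, which is L ⇒ W
n=17: can move to 9, which is L ⇒ W
n=18: moves to 17(W), 16(W), 15(W), 10(W); every one is W ⇒ L
n=19: can move to 18, which is L ⇒ W
From 19, the L positions reachable in one move are: 18.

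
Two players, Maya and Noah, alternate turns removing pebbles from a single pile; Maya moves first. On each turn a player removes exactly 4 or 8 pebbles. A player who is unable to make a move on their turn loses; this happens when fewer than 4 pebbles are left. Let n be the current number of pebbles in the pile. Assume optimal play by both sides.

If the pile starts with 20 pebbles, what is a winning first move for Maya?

Use the standard recursion: the mover loses at a terminal position; elsewhere, the mover wins exactly when some move hands the opponent an L position.
n=0: no move → L
n=1: no move → L
n=2: no move → L
n=3: no move → L
n=4: can move to 0, which is L ⇒ W
n=5: can move to 1, which is L ⇒ W
n=6: can move to 2, which is L ⇒ W
n=7: can move to 3, which is L ⇒ W
n=8: can move to 0, which is L ⇒ W
n=9: can move to 1, which is L ⇒ W
n=10: can move to 2, which is L ⇒ W
n=11: can move to 3, which is L ⇒ W
n=12: moves to 8(W), 4(W); every one is W ⇒ L
n=13: moves to 9(W), 5(W); every one is W ⇒ L
n=14: moves to 10(W), 6(W); every one is W ⇒ L
n=15: moves to 11(W), 7(W); every one is W ⇒ L
n=16: can move to 12, which is L ⇒ W
n=17: can move to 13, which is L ⇒ W
n=18: can move to 14, which is L ⇒ W
n=19: can move to 15, which is L ⇒ W
n=20: can move to 12, which is L ⇒ W
From 20, the L positions reachable in one move are: 12.

Remove 8, leaving 12.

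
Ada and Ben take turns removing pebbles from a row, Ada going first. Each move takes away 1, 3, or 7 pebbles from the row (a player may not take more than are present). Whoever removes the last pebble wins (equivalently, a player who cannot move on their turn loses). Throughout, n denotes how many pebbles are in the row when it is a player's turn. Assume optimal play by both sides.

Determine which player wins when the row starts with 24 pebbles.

Compute win/loss labels from the base case upward. A position with no move is L. Any other position is W if it can reach an L in one move, else L.
n=0: no move → L
n=1: →0(L), so W
n=2: →1(W) only, which is W, so L
n=3: →2(L), so W
n=4: →3(W), 1(W) — all W, so L
n=5: →4(L), so W
n=6: →5(W), 3(W) — all W, so L
n=7: →6(L), so W
n=8: →7(W), 5(W), 1(W) — all W, so L
n=9: →8(L), so W
n=10: →9(W), 7(W), 3(W) — all W, so L
n=11: →10(L), so W
n=12: →11(W), 9(W), 5(W) — all W, so L
n=13: →12(L), so W
n=14: →13(W), 11(W), 7(W) — all W, so L
n=15: →14(L), so W
n=16: →15(W), 13(W), 9(W) — all W, so L
n=17: →16(L), so W
n=18: →17(W), 15(W), 11(W) — all W, so L
n=19: →18(L), so W
n=20: →19(W), 17(W), 13(W) — all W, so L
n=21: →20(L), so W
n=22: →21(W), 19(W), 15(W) — all W, so L
n=23: →22(L), so W
n=24: →23(W), 21(W), 17(W) — all W, so L
Every move from 24 reaches a W position, so the mover loses.

Ben wins.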